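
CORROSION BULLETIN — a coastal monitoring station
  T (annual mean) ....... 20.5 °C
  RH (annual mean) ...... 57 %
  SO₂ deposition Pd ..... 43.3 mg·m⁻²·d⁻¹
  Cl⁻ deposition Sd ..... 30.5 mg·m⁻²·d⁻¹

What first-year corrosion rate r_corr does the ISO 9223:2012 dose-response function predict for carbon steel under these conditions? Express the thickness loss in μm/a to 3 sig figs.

r_corr = 34.9 μm/a

carbon steel: T>10 °C ⇒ hinge -0.054·(20.5−10) = -0.5670
  SO₂ term: 1.77·43.3^0.52·exp(0.02·57-0.5670) = 22.27
  Cl⁻ term: 0.102·30.5^0.62·exp(0.033·57+0.04·20.5) = 12.64
  sum: 22.27 + 12.64 → r_corr = 34.92 μm/a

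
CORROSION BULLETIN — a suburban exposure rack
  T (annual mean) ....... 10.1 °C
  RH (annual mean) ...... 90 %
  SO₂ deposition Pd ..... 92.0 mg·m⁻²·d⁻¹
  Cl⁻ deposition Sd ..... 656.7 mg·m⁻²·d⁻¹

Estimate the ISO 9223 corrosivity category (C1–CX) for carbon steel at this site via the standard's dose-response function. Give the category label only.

CX

carbon steel: T>10 °C ⇒ hinge -0.054·(10.1−10) = -0.0054
  sulphur-dioxide contribution → 111.8 μm/a
  chloride contribution → 166.2 μm/a
  total first-year rate 278 μm/a
ISO 9223 Table 2 (carbon steel): 200 < 278 ≤ 700 μm/a ⇒ CX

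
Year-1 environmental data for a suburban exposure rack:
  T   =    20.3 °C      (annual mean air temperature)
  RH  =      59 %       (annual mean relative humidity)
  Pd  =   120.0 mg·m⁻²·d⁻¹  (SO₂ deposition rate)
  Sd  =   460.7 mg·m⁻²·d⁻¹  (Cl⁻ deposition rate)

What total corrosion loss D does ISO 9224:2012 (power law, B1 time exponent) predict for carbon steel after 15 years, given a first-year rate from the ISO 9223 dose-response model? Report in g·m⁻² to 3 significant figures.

carbon steel: T>10 °C ⇒ hinge -0.054·(20.3−10) = -0.5562
  SO₂ term: 1.77·120.0^0.52·exp(0.02·59-0.5562) = 39.82
  Sd branch = 0.102·Sd^0.62·e^(0.033·RH+0.04·T) = 72.13 μm/a
  r_corr = 39.82 + 72.13 = 111.9 μm/a
Long-term exponent b (ISO 9224 Table 2, B1) = 0.523
  D(15) = 111.9 × 15^0.523 = 111.9 × 4.122 = 461.4 μm
  Mass loss = 461.4 μm × 7.85 g/cm³ = 3622 g·m⁻²

D(15) = 3.62e+03 g·m⁻²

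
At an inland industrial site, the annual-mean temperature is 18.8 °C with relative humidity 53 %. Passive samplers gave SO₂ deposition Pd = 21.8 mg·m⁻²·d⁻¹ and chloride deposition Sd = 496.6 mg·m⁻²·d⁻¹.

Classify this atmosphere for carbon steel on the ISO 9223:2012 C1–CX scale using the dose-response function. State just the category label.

C4

carbon steel: temperature factor f = -0.054·(8.8) = -0.4752
  Pd branch = 1.77·Pd^0.52·e^(0.02·RH+f) = 15.77 μm/a
  Sd branch = 0.102·Sd^0.62·e^(0.033·RH+0.04·T) = 58.38 μm/a
  sum: 15.77 + 58.38 → r_corr = 74.16 μm/a
ISO 9223 Table 2 (carbon steel): 50 < 74.2 ≤ 80 μm/a ⇒ C4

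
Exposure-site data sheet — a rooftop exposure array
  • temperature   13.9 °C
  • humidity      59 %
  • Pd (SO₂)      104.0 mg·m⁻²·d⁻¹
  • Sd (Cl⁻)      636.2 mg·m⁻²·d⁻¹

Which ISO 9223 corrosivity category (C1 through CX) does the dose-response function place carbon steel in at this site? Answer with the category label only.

C5

carbon steel: f(T) = -0.054·(T−10) [T>10 °C] = -0.2106
  sulphur-dioxide contribution → 52.22 μm/a
  chloride contribution → 68.21 μm/a
  total first-year rate 120.4 μm/a
120 μm/a falls in (80, 200] for carbon steel → category C5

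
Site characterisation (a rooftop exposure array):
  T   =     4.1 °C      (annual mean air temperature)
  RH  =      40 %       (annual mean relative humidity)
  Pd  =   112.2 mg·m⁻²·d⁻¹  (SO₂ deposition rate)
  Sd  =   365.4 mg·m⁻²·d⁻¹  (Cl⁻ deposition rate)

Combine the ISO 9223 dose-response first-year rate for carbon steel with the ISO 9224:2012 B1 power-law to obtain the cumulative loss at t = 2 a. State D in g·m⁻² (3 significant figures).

D(2) = 410 g·m⁻²

carbon steel: T≤10 °C ⇒ hinge +0.150·(4.1−10) = -0.8850
  SO₂ term: 1.77·112.2^0.52·exp(0.02·40-0.8850) = 18.93
  Cl⁻ term: 0.102·365.4^0.62·exp(0.033·40+0.04·4.1) = 17.46
  r_corr = 18.93 + 17.46 = 36.38 μm/a
Long-term exponent b (ISO 9224 Table 2, B1) = 0.523
  D(2) = 36.38 × 2^0.523 = 36.38 × 1.437 = 52.28 μm
  Mass loss = 52.28 μm × 7.85 g/cm³ = 410.4 g·m⁻²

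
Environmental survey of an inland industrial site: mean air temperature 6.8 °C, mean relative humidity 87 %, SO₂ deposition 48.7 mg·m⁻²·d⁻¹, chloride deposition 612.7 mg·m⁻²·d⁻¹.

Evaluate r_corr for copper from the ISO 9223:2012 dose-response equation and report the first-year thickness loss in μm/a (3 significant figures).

r_corr = 3.50 μm/a

copper: T≤10 °C ⇒ hinge +0.126·(6.8−10) = -0.4032
  SO₂ term: 0.0053·48.7^0.26·exp(0.059·87-0.4032) = 1.649
  Sd branch = 0.01025·Sd^0.27·e^(0.036·RH+0.049·T) = 1.854 μm/a
  sum: 1.649 + 1.854 → r_corr = 3.503 μm/a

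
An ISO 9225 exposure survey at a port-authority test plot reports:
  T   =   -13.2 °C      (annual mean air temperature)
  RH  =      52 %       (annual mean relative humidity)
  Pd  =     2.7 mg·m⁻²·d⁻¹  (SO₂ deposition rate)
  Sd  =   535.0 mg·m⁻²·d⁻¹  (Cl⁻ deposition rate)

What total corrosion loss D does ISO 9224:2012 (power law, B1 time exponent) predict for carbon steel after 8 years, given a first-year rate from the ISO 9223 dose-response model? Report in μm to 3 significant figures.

carbon steel: f(T) = +0.150·(T−10) [T≤10 °C] = -3.4800
  SO₂ term: 1.77·2.7^0.52·exp(0.02·52-3.4800) = 0.2586
  Sd branch = 0.102·Sd^0.62·e^(0.033·RH+0.04·T) = 16.45 μm/a
  r_corr = 0.2586 + 16.45 = 16.71 μm/a
Power-law: D(8) = r_corr · 8^0.523
  D(8) = 16.71 × 8^0.523 = 16.71 × 2.967 = 49.57 μm

D(8) = 49.6 μm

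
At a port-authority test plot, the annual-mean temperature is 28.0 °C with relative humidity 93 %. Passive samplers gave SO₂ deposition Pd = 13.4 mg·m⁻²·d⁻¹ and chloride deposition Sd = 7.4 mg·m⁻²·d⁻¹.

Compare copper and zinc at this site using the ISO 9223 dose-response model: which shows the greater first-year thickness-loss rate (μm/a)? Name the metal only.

copper: f(T) = -0.080·(T−10) [T>10 °C] = -1.4400
  Pd branch = 0.0053·Pd^0.26·e^(0.059·RH+f) = 0.5955 μm/a
  Sd branch = 0.01025·Sd^0.27·e^(0.036·RH+0.049·T) = 1.974 μm/a
  r_corr = 0.5955 + 1.974 = 2.569 μm/a
zinc: T>10 °C ⇒ hinge -0.071·(28.0−10) = -1.2780
  Pd branch = 0.0129·Pd^0.44·e^(0.046·RH+f) = 0.8117 μm/a
  Sd branch = 0.0175·Sd^0.57·e^(0.008·RH+0.085·T) = 1.245 μm/a
  r_corr = 0.8117 + 1.245 = 2.057 μm/a
Ordering by μm/a: copper (2.57) > zinc (2.06)

copper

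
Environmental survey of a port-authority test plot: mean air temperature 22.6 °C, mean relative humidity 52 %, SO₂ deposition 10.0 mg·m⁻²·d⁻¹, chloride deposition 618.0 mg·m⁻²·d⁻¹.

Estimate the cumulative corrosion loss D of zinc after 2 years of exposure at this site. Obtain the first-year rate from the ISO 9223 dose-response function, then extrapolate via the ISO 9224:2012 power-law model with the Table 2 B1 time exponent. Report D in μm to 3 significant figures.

zinc: T>10 °C ⇒ hinge -0.071·(22.6−10) = -0.8946
  sulphur-dioxide contribution → 0.1588 μm/a
  chloride contribution → 7.061 μm/a
  ⇒ r_corr(zinc) = 7.22 μm/a
Power-law: D(2) = r_corr · 2^0.813
  D(2) = 7.22 × 2^0.813 = 7.22 × 1.757 = 12.68 μm

D(2) = 12.7 μm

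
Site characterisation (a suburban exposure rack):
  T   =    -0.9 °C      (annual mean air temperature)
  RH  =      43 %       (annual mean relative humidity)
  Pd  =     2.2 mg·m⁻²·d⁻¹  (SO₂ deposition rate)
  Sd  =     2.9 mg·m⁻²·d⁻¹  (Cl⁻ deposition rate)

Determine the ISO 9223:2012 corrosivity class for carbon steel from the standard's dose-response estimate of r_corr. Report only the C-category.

C2

carbon steel: temperature factor f = +0.150·(-10.9) = -1.6350
  sulphur-dioxide contribution → 1.229 μm/a
  chloride contribution → 0.7869 μm/a
  total first-year rate 2.016 μm/a
ISO 9223 Table 2 (carbon steel): 1.3 < 2.02 ≤ 25 μm/a ⇒ C2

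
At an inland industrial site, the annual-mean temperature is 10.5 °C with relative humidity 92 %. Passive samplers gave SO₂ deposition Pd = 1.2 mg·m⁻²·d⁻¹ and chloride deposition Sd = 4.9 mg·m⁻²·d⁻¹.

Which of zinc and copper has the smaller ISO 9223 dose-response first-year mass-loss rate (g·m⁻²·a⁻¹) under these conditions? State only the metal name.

zinc: T>10 °C ⇒ hinge -0.071·(10.5−10) = -0.0355
  Pd branch = 0.0129·Pd^0.44·e^(0.046·RH+f) = 0.9289 μm/a
  Sd branch = 0.0175·Sd^0.57·e^(0.008·RH+0.085·T) = 0.2206 μm/a
  sum: 0.9289 + 0.2206 → r_corr = 1.149 μm/a
  mass loss = 1.149 μm/a × 7.14 g/cm³ = 8.207 g·m⁻²·a⁻¹
copper: f(T) = -0.080·(T−10) [T>10 °C] = -0.0400
  SO₂ term: 0.0053·1.2^0.26·exp(0.059·92-0.0400) = 1.216
  Sd branch = 0.01025·Sd^0.27·e^(0.036·RH+0.049·T) = 0.7226 μm/a
  sum: 1.216 + 0.7226 → r_corr = 1.938 μm/a
  mass loss = 1.938 μm/a × 8.96 g/cm³ = 17.37 g·m⁻²·a⁻¹
Ordering by g·m⁻²·a⁻¹: copper (17.4) > zinc (8.21)

zinc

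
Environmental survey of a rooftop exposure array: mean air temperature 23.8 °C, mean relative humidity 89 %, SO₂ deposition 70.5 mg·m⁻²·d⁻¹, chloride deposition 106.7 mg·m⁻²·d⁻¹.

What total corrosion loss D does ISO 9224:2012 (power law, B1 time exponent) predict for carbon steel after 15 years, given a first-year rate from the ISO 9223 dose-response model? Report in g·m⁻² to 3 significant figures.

D(15) = 4.39e+03 g·m⁻²

carbon steel: T>10 °C ⇒ hinge -0.054·(23.8−10) = -0.7452
  sulphur-dioxide contribution → 45.54 μm/a
  chloride contribution → 90.16 μm/a
  total first-year rate 135.7 μm/a
Power-law: D(15) = r_corr · 15^0.523
  D(15) = 135.7 × 15^0.523 = 135.7 × 4.122 = 559.4 μm
  Mass loss = 559.4 μm × 7.85 g/cm³ = 4391 g·m⁻²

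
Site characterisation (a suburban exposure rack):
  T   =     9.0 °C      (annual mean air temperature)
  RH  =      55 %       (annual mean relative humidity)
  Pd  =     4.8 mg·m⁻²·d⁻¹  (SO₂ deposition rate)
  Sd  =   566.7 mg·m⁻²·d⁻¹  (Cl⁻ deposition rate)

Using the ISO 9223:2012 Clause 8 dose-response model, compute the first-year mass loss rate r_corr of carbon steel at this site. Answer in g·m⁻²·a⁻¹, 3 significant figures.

carbon steel: temperature factor f = +0.150·(-1.0) = -0.1500
  Pd branch = 1.77·Pd^0.52·e^(0.02·RH+f) = 10.35 μm/a
  Sd branch = 0.102·Sd^0.62·e^(0.033·RH+0.04·T) = 45.74 μm/a
  r_corr = 10.35 + 45.74 = 56.08 μm/a
Convert to mass loss: 56.08 μm/a × 7.85 g/cm³ = 440.3 g·m⁻²·a⁻¹

r_corr = 440 g·m⁻²·a⁻¹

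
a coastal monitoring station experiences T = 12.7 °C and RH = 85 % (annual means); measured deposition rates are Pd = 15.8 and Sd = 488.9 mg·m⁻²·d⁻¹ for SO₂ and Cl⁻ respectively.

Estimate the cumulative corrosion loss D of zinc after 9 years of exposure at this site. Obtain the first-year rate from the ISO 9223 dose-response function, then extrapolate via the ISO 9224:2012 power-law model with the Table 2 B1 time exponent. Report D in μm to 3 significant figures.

D(9) = 31.4 μm

zinc: T>10 °C ⇒ hinge -0.071·(12.7−10) = -0.1917
  Pd branch = 0.0129·Pd^0.44·e^(0.046·RH+f) = 1.79 μm/a
  Cl⁻ term: 0.0175·488.9^0.57·exp(0.008·85+0.085·12.7) = 3.468
  r_corr = 1.79 + 3.468 = 5.258 μm/a
Power-law: D(9) = r_corr · 9^0.813
  D(9) = 5.258 × 9^0.813 = 5.258 × 5.968 = 31.38 μm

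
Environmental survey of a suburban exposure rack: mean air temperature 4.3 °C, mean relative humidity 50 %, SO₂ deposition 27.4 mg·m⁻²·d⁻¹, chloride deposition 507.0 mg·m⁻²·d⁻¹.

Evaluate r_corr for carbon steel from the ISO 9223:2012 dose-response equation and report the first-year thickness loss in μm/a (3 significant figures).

r_corr = 41.4 μm/a

carbon steel: temperature factor f = +0.150·(-5.7) = -0.8550
  Pd branch = 1.77·Pd^0.52·e^(0.02·RH+f) = 11.44 μm/a
  Sd branch = 0.102·Sd^0.62·e^(0.033·RH+0.04·T) = 29.99 μm/a
  sum: 11.44 + 29.99 → r_corr = 41.43 μm/a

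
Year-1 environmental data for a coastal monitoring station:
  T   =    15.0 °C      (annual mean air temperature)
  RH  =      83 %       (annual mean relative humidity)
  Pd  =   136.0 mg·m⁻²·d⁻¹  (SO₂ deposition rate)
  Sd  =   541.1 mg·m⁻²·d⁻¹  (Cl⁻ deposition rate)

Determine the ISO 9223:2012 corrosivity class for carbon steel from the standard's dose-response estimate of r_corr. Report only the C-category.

CX

carbon steel: T>10 °C ⇒ hinge -0.054·(15.0−10) = -0.2700
  SO₂ term: 1.77·136.0^0.52·exp(0.02·83-0.2700) = 91.43
  Cl⁻ term: 0.102·541.1^0.62·exp(0.033·83+0.04·15.0) = 142.3
  sum: 91.43 + 142.3 → r_corr = 233.8 μm/a
234 μm/a falls in (200, 700] for carbon steel → category CX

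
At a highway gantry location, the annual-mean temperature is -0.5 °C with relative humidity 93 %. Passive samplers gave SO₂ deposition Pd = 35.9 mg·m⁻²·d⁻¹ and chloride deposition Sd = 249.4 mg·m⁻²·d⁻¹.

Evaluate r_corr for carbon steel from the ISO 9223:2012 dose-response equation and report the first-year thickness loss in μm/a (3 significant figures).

r_corr = 81.0 μm/a

carbon steel: f(T) = +0.150·(T−10) [T≤10 °C] = -1.5750
  sulphur-dioxide contribution → 15.15 μm/a
  chloride contribution → 65.89 μm/a
  ⇒ r_corr(carbon steel) = 81.04 μm/a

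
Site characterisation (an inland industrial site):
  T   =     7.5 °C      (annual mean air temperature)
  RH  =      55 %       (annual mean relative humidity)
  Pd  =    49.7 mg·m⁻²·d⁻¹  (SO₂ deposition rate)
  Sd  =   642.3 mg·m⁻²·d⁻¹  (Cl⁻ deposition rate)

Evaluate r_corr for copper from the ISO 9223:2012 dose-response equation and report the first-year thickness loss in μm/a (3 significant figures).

r_corr = 0.888 μm/a

copper: f(T) = +0.126·(T−10) [T≤10 °C] = -0.3150
  Pd branch = 0.0053·Pd^0.26·e^(0.059·RH+f) = 0.274 μm/a
  Sd branch = 0.01025·Sd^0.27·e^(0.036·RH+0.049·T) = 0.6142 μm/a
  r_corr = 0.274 + 0.6142 = 0.8883 μm/a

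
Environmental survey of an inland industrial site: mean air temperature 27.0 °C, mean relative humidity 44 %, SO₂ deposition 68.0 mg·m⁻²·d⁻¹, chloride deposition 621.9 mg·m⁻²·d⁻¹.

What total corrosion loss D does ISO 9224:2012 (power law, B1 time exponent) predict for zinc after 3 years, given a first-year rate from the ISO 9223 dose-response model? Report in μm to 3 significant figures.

zinc: T>10 °C ⇒ hinge -0.071·(27.0−10) = -1.2070
  SO₂ term: 0.0129·68.0^0.44·exp(0.046·44-1.2070) = 0.1869
  Cl⁻ term: 0.0175·621.9^0.57·exp(0.008·44+0.085·27.0) = 9.661
  sum: 0.1869 + 9.661 → r_corr = 9.848 μm/a
ISO 9224: D(t) = r_corr · t^b with b = 0.813 (zinc, B1)
  D(3) = 9.848 × 3^0.813 = 9.848 × 2.443 = 24.06 μm

D(3) = 24.1 μm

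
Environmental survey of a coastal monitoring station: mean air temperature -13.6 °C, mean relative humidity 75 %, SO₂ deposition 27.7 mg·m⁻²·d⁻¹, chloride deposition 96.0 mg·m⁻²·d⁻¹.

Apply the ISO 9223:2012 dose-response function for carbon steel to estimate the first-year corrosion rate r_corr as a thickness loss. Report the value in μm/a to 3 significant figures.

r_corr = 13.2 μm/a

carbon steel: temperature factor f = +0.150·(-23.6) = -3.5400
  SO₂ term: 1.77·27.7^0.52·exp(0.02·75-3.5400) = 1.294
  Cl⁻ term: 0.102·96.0^0.62·exp(0.033·75+0.04·-13.6) = 11.92
  r_corr = 1.294 + 11.92 = 13.21 μm/a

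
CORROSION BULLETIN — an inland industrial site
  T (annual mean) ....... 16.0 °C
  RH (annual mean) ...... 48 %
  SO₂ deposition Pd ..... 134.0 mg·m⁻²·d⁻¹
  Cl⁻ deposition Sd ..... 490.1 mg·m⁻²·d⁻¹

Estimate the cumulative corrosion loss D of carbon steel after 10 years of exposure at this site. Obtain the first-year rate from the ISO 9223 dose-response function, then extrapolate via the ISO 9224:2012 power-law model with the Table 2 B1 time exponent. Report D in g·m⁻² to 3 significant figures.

D(10) = 2.27e+03 g·m⁻²

carbon steel: T>10 °C ⇒ hinge -0.054·(16.0−10) = -0.3240
  Pd branch = 1.77·Pd^0.52·e^(0.02·RH+f) = 42.69 μm/a
  Cl⁻ term: 0.102·490.1^0.62·exp(0.033·48+0.04·16.0) = 43.9
  r_corr = 42.69 + 43.9 = 86.58 μm/a
Long-term exponent b (ISO 9224 Table 2, B1) = 0.523
  D(10) = 86.58 × 10^0.523 = 86.58 × 3.334 = 288.7 μm
  Mass loss = 288.7 μm × 7.85 g/cm³ = 2266 g·m⁻²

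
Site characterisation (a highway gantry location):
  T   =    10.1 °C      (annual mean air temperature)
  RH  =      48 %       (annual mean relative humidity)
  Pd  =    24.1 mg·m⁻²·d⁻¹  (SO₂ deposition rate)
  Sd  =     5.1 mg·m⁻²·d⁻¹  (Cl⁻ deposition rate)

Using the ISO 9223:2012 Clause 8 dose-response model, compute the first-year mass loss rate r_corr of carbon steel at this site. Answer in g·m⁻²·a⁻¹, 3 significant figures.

carbon steel: T>10 °C ⇒ hinge -0.054·(10.1−10) = -0.0054
  Pd branch = 1.77·Pd^0.52·e^(0.02·RH+f) = 24.05 μm/a
  Sd branch = 0.102·Sd^0.62·e^(0.033·RH+0.04·T) = 2.045 μm/a
  r_corr = 24.05 + 2.045 = 26.1 μm/a
Convert to mass loss: 26.1 μm/a × 7.85 g/cm³ = 204.9 g·m⁻²·a⁻¹

r_corr = 205 g·m⁻²·a⁻¹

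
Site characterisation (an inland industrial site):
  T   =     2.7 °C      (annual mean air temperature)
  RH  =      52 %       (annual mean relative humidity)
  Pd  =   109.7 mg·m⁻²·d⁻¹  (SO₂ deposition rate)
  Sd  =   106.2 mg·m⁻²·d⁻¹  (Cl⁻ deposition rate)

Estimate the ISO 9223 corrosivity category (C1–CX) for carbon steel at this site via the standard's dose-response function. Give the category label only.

C3

carbon steel: temperature factor f = +0.150·(-7.3) = -1.0950
  sulphur-dioxide contribution → 19.28 μm/a
  chloride contribution → 11.4 μm/a
  total first-year rate 30.68 μm/a
Category bounds: 25…50 μm/a bracket r_corr ⇒ C3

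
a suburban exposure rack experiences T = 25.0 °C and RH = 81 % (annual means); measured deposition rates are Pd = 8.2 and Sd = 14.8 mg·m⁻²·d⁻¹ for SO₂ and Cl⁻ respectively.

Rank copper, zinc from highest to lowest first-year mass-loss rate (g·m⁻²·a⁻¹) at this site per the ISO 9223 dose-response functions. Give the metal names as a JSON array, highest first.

copper: f(T) = -0.080·(T−10) [T>10 °C] = -1.2000
  Pd branch = 0.0053·Pd^0.26·e^(0.059·RH+f) = 0.3283 μm/a
  Sd branch = 0.01025·Sd^0.27·e^(0.036·RH+0.049·T) = 1.334 μm/a
  r_corr = 0.3283 + 1.334 = 1.662 μm/a
  mass loss = 1.662 μm/a × 8.96 g/cm³ = 14.89 g·m⁻²·a⁻¹
zinc: temperature factor f = -0.071·(15.0) = -1.0650
  Pd branch = 0.0129·Pd^0.44·e^(0.046·RH+f) = 0.4659 μm/a
  Sd branch = 0.0175·Sd^0.57·e^(0.008·RH+0.085·T) = 1.301 μm/a
  r_corr = 0.4659 + 1.301 = 1.767 μm/a
  mass loss = 1.767 μm/a × 7.14 g/cm³ = 12.62 g·m⁻²·a⁻¹
Ordering by g·m⁻²·a⁻¹: copper (14.9) > zinc (12.6)

["copper", "zinc"]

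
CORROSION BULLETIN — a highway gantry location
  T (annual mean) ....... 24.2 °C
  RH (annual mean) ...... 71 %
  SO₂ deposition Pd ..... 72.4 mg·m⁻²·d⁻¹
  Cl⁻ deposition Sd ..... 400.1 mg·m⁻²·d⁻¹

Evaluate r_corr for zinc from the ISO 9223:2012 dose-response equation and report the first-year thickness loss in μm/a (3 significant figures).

zinc: temperature factor f = -0.071·(14.2) = -1.0082
  SO₂ term: 0.0129·72.4^0.44·exp(0.046·71-1.0082) = 0.8118
  Cl⁻ term: 0.0175·400.1^0.57·exp(0.008·71+0.085·24.2) = 7.35
  r_corr = 0.8118 + 7.35 = 8.162 μm/a

r_corr = 8.16 μm/a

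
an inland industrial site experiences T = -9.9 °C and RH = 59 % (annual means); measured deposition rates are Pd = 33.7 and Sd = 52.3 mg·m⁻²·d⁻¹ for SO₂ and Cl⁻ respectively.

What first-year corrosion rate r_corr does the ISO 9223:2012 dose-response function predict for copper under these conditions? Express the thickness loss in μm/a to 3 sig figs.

copper: temperature factor f = +0.126·(-19.9) = -2.5074
  sulphur-dioxide contribution → 0.03502 μm/a
  chloride contribution → 0.1536 μm/a
  ⇒ r_corr(copper) = 0.1887 μm/a

r_corr = 0.189 μm/a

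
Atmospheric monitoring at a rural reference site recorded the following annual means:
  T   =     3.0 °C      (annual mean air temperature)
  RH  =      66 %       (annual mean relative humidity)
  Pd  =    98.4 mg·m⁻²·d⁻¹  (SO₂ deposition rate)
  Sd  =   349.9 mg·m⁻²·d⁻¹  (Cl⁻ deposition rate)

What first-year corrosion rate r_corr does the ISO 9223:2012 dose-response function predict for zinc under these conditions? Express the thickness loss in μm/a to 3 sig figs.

r_corr = 2.63 μm/a

zinc: T≤10 °C ⇒ hinge +0.038·(3.0−10) = -0.2660
  Pd branch = 0.0129·Pd^0.44·e^(0.046·RH+f) = 1.551 μm/a
  Cl⁻ term: 0.0175·349.9^0.57·exp(0.008·66+0.085·3.0) = 1.079
  sum: 1.551 + 1.079 → r_corr = 2.63 μm/a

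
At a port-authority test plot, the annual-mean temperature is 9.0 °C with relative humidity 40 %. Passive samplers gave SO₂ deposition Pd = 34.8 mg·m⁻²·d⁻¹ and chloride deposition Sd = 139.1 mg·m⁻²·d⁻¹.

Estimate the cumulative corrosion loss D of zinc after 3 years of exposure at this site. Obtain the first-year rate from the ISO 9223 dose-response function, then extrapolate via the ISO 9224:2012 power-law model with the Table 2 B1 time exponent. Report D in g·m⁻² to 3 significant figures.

zinc: temperature factor f = +0.038·(-1.0) = -0.0380
  SO₂ term: 0.0129·34.8^0.44·exp(0.046·40-0.0380) = 0.3728
  Sd branch = 0.0175·Sd^0.57·e^(0.008·RH+0.085·T) = 0.8629 μm/a
  sum: 0.3728 + 0.8629 → r_corr = 1.236 μm/a
ISO 9224: D(t) = r_corr · t^b with b = 0.813 (zinc, B1)
  D(3) = 1.236 × 3^0.813 = 1.236 × 2.443 = 3.019 μm
  Mass loss = 3.019 μm × 7.14 g/cm³ = 21.55 g·m⁻²

D(3) = 21.6 g·m⁻²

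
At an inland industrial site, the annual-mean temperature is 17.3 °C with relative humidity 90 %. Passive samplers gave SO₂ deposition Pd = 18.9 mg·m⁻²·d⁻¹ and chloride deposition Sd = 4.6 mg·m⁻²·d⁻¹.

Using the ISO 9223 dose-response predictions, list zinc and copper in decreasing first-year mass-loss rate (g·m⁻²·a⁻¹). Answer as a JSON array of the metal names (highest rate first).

["copper", "zinc"]

zinc: f(T) = -0.071·(T−10) [T>10 °C] = -0.5183
  SO₂ term: 0.0129·18.9^0.44·exp(0.046·90-0.5183) = 1.758
  Cl⁻ term: 0.0175·4.6^0.57·exp(0.008·90+0.085·17.3) = 0.3734
  sum: 1.758 + 0.3734 → r_corr = 2.132 μm/a
  mass loss = 2.132 μm/a × 7.14 g/cm³ = 15.22 g·m⁻²·a⁻¹
copper: f(T) = -0.080·(T−10) [T>10 °C] = -0.5840
  Pd branch = 0.0053·Pd^0.26·e^(0.059·RH+f) = 1.284 μm/a
  Sd branch = 0.01025·Sd^0.27·e^(0.036·RH+0.049·T) = 0.9224 μm/a
  sum: 1.284 + 0.9224 → r_corr = 2.207 μm/a
  mass loss = 2.207 μm/a × 8.96 g/cm³ = 19.77 g·m⁻²·a⁻¹
Ordering by g·m⁻²·a⁻¹: copper (19.8) > zinc (15.2)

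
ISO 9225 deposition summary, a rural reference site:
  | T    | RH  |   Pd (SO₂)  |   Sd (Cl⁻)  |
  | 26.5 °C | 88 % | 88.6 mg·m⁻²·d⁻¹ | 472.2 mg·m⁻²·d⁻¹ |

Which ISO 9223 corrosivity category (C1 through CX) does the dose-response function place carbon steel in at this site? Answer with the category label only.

carbon steel: f(T) = -0.054·(T−10) [T>10 °C] = -0.8910
  sulphur-dioxide contribution → 43.46 μm/a
  chloride contribution → 244.4 μm/a
  total first-year rate 287.9 μm/a
288 μm/a falls in (200, 700] for carbon steel → category CX

CX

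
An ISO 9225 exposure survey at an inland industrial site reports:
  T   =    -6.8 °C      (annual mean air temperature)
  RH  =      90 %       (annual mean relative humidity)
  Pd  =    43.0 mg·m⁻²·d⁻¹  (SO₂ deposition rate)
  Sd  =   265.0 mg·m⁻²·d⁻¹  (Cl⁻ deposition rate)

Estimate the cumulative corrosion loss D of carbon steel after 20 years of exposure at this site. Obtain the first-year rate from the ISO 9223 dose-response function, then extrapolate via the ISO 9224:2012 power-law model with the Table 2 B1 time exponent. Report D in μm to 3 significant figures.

carbon steel: f(T) = +0.150·(T−10) [T≤10 °C] = -2.5200
  sulphur-dioxide contribution → 6.091 μm/a
  chloride contribution → 48.17 μm/a
  ⇒ r_corr(carbon steel) = 54.26 μm/a
ISO 9224: D(t) = r_corr · t^b with b = 0.523 (carbon steel, B1)
  D(20) = 54.26 × 20^0.523 = 54.26 × 4.791 = 260 μm

D(20) = 260 μm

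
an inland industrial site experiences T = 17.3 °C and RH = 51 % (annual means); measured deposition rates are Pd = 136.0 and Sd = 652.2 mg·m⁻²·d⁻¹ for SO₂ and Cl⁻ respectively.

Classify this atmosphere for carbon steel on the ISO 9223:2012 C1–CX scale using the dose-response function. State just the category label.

C5

carbon steel: f(T) = -0.054·(T−10) [T>10 °C] = -0.3942
  SO₂ term: 1.77·136.0^0.52·exp(0.02·51-0.3942) = 42.58
  Cl⁻ term: 0.102·652.2^0.62·exp(0.033·51+0.04·17.3) = 60.95
  r_corr = 42.58 + 60.95 = 103.5 μm/a
104 μm/a falls in (80, 200] for carbon steel → category C5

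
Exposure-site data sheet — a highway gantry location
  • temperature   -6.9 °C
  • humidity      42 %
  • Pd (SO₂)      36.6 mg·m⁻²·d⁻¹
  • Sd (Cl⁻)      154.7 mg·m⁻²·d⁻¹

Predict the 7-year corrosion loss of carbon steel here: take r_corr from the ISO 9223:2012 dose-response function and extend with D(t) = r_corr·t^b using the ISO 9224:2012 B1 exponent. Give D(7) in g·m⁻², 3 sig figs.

D(7) = 199 g·m⁻²

carbon steel: f(T) = +0.150·(T−10) [T≤10 °C] = -2.5350
  SO₂ term: 1.77·36.6^0.52·exp(0.02·42-2.5350) = 2.113
  Cl⁻ term: 0.102·154.7^0.62·exp(0.033·42+0.04·-6.9) = 7.049
  sum: 2.113 + 7.049 → r_corr = 9.162 μm/a
Power-law: D(7) = r_corr · 7^0.523
  D(7) = 9.162 × 7^0.523 = 9.162 × 2.767 = 25.35 μm
  Mass loss = 25.35 μm × 7.85 g/cm³ = 199 g·m⁻²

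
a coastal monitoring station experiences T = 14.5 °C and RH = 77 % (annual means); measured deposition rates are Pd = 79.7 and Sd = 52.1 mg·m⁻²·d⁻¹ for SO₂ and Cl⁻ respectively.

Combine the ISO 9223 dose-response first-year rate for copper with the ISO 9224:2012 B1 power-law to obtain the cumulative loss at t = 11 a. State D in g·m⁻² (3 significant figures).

D(11) = 91.1 g·m⁻²

copper: f(T) = -0.080·(T−10) [T>10 °C] = -0.3600
  SO₂ term: 0.0053·79.7^0.26·exp(0.059·77-0.3600) = 1.085
  Sd branch = 0.01025·Sd^0.27·e^(0.036·RH+0.049·T) = 0.9698 μm/a
  sum: 1.085 + 0.9698 → r_corr = 2.055 μm/a
Power-law: D(11) = r_corr · 11^0.667
  D(11) = 2.055 × 11^0.667 = 2.055 × 4.95 = 10.17 μm
  Mass loss = 10.17 μm × 8.96 g/cm³ = 91.12 g·m⁻²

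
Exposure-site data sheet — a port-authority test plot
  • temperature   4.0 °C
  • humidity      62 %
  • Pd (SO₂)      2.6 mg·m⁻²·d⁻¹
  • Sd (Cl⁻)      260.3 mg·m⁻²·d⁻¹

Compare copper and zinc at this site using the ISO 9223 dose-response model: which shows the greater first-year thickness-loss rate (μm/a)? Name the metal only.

zinc

copper: f(T) = +0.126·(T−10) [T≤10 °C] = -0.7560
  sulphur-dioxide contribution → 0.1237 μm/a
  chloride contribution → 0.5216 μm/a
  ⇒ r_corr(copper) = 0.6454 μm/a
zinc: temperature factor f = +0.038·(-6.0) = -0.2280
  sulphur-dioxide contribution → 0.2709 μm/a
  chloride contribution → 0.9615 μm/a
  total first-year rate 1.232 μm/a
Ordering by μm/a: zinc (1.23) > copper (0.645)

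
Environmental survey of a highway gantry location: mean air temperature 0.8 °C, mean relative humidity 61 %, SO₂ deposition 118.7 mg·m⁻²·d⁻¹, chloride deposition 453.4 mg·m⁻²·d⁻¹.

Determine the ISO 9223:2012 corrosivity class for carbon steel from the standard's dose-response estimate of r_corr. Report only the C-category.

C4

carbon steel: T≤10 °C ⇒ hinge +0.150·(0.8−10) = -1.3800
  sulphur-dioxide contribution → 18.08 μm/a
  chloride contribution → 34.97 μm/a
  total first-year rate 53.05 μm/a
Category bounds: 50…80 μm/a bracket r_corr ⇒ C4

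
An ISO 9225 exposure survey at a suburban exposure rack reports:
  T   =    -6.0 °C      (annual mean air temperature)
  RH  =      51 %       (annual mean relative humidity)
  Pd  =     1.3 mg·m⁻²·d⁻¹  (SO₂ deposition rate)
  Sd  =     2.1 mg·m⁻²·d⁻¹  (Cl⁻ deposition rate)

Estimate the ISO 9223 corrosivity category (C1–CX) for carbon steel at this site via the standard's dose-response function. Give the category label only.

C1

carbon steel: temperature factor f = +0.150·(-16.0) = -2.4000
  SO₂ term: 1.77·1.3^0.52·exp(0.02·51-2.4000) = 0.5104
  Sd branch = 0.102·Sd^0.62·e^(0.033·RH+0.04·T) = 0.684 μm/a
  sum: 0.5104 + 0.684 → r_corr = 1.194 μm/a
ISO 9223 Table 2 (carbon steel): 0 < 1.19 ≤ 1.3 μm/a ⇒ C1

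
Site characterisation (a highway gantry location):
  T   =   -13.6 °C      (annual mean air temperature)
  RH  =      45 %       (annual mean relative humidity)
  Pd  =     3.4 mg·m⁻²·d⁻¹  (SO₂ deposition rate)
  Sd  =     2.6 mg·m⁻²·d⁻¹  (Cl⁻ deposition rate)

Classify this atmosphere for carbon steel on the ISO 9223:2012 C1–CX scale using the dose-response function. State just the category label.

C1

carbon steel: T≤10 °C ⇒ hinge +0.150·(-13.6−10) = -3.5400
  sulphur-dioxide contribution → 0.2387 μm/a
  chloride contribution → 0.4727 μm/a
  total first-year rate 0.7113 μm/a
ISO 9223 Table 2 (carbon steel): 0 < 0.711 ≤ 1.3 μm/a ⇒ C1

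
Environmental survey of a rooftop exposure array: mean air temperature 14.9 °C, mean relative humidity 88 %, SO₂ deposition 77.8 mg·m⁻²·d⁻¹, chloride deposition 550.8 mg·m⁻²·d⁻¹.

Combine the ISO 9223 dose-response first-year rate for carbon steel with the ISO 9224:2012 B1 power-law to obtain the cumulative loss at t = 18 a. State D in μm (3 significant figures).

carbon steel: f(T) = -0.054·(T−10) [T>10 °C] = -0.2646
  SO₂ term: 1.77·77.8^0.52·exp(0.02·88-0.2646) = 75.98
  Cl⁻ term: 0.102·550.8^0.62·exp(0.033·88+0.04·14.9) = 169.1
  sum: 75.98 + 169.1 → r_corr = 245 μm/a
Long-term exponent b (ISO 9224 Table 2, B1) = 0.523
  D(18) = 245 × 18^0.523 = 245 × 4.534 = 1111 μm

D(18) = 1.11e+03 μm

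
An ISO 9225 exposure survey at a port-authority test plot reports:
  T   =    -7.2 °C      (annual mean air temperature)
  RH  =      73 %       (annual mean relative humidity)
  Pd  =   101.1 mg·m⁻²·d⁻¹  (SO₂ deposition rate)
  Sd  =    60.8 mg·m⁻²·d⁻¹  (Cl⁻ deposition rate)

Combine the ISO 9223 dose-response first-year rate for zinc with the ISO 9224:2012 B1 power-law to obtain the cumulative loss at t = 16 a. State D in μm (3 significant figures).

D(16) = 15.7 μm

zinc: f(T) = +0.038·(T−10) [T≤10 °C] = -0.6536
  Pd branch = 0.0129·Pd^0.44·e^(0.046·RH+f) = 1.47 μm/a
  Cl⁻ term: 0.0175·60.8^0.57·exp(0.008·73+0.085·-7.2) = 0.1769
  r_corr = 1.47 + 0.1769 = 1.646 μm/a
Power-law: D(16) = r_corr · 16^0.813
  D(16) = 1.646 × 16^0.813 = 1.646 × 9.527 = 15.69 μm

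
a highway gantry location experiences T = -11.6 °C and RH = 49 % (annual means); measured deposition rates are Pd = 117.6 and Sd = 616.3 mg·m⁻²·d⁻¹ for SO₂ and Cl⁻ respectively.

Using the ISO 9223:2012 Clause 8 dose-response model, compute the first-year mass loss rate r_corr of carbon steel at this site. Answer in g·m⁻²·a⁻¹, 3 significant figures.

r_corr = 153 g·m⁻²·a⁻¹

carbon steel: temperature factor f = +0.150·(-21.6) = -3.2400
  Pd branch = 1.77·Pd^0.52·e^(0.02·RH+f) = 2.203 μm/a
  Sd branch = 0.102·Sd^0.62·e^(0.033·RH+0.04·T) = 17.34 μm/a
  r_corr = 2.203 + 17.34 = 19.54 μm/a
Convert to mass loss: 19.54 μm/a × 7.85 g/cm³ = 153.4 g·m⁻²·a⁻¹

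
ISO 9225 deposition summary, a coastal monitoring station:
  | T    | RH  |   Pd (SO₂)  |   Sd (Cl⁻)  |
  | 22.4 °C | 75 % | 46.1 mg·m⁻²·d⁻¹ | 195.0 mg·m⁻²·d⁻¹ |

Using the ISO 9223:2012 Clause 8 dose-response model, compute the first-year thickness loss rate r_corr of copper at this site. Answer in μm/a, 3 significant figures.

copper: T>10 °C ⇒ hinge -0.080·(22.4−10) = -0.9920
  SO₂ term: 0.0053·46.1^0.26·exp(0.059·75-0.9920) = 0.4444
  Sd branch = 0.01025·Sd^0.27·e^(0.036·RH+0.049·T) = 1.898 μm/a
  sum: 0.4444 + 1.898 → r_corr = 2.342 μm/a

r_corr = 2.34 μm/a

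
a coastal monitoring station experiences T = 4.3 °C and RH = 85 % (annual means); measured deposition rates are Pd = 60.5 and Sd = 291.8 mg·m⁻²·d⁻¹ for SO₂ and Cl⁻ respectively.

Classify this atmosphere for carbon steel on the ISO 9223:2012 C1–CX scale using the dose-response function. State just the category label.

C5

carbon steel: f(T) = +0.150·(T−10) [T≤10 °C] = -0.8550
  SO₂ term: 1.77·60.5^0.52·exp(0.02·85-0.8550) = 34.79
  Cl⁻ term: 0.102·291.8^0.62·exp(0.033·85+0.04·4.3) = 67.58
  sum: 34.79 + 67.58 → r_corr = 102.4 μm/a
102 μm/a falls in (80, 200] for carbon steel → category C5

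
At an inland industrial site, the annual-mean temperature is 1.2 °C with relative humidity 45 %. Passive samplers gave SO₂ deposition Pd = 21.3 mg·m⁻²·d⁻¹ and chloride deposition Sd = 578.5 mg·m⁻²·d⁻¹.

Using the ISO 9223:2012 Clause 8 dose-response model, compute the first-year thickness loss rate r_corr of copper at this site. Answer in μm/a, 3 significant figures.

r_corr = 0.361 μm/a

copper: temperature factor f = +0.126·(-8.8) = -1.1088
  sulphur-dioxide contribution → 0.0551 μm/a
  chloride contribution → 0.3059 μm/a
  ⇒ r_corr(copper) = 0.361 μm/a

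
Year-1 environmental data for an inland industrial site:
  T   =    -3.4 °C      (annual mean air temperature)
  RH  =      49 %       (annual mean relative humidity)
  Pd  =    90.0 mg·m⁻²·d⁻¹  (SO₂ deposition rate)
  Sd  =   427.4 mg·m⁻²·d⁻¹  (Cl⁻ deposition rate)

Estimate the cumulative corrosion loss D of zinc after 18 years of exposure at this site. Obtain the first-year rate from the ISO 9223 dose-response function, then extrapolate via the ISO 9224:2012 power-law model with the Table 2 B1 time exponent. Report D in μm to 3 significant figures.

D(18) = 12.0 μm

zinc: T≤10 °C ⇒ hinge +0.038·(-3.4−10) = -0.5092
  SO₂ term: 0.0129·90.0^0.44·exp(0.046·49-0.5092) = 0.5348
  Sd branch = 0.0175·Sd^0.57·e^(0.008·RH+0.085·T) = 0.6128 μm/a
  sum: 0.5348 + 0.6128 → r_corr = 1.148 μm/a
Long-term exponent b (ISO 9224 Table 2, B1) = 0.813
  D(18) = 1.148 × 18^0.813 = 1.148 × 10.48 = 12.03 μm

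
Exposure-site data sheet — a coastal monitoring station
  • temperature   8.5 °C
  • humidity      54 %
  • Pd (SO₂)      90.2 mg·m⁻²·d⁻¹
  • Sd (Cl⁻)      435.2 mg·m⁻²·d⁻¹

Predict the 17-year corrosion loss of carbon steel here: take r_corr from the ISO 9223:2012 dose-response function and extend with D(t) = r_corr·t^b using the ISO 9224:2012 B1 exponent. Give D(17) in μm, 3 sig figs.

D(17) = 352 μm

carbon steel: temperature factor f = +0.150·(-1.5) = -0.2250
  SO₂ term: 1.77·90.2^0.52·exp(0.02·54-0.2250) = 43.25
  Sd branch = 0.102·Sd^0.62·e^(0.033·RH+0.04·T) = 36.83 μm/a
  r_corr = 43.25 + 36.83 = 80.08 μm/a
Power-law: D(17) = r_corr · 17^0.523
  D(17) = 80.08 × 17^0.523 = 80.08 × 4.401 = 352.4 μm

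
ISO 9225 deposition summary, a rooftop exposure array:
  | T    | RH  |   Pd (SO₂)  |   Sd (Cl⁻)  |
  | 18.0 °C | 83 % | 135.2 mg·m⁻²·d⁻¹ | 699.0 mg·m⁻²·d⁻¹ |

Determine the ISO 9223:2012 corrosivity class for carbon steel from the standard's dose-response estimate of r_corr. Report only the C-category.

carbon steel: T>10 °C ⇒ hinge -0.054·(18.0−10) = -0.4320
  SO₂ term: 1.77·135.2^0.52·exp(0.02·83-0.4320) = 77.52
  Sd branch = 0.102·Sd^0.62·e^(0.033·RH+0.04·T) = 188.1 μm/a
  r_corr = 77.52 + 188.1 = 265.6 μm/a
266 μm/a falls in (200, 700] for carbon steel → category CX

CX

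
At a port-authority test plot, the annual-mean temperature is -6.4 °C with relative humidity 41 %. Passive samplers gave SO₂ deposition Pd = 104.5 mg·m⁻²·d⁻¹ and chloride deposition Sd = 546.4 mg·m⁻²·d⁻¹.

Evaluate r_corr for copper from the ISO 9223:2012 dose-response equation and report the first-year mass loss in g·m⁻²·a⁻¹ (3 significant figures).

copper: f(T) = +0.126·(T−10) [T≤10 °C] = -2.0664
  sulphur-dioxide contribution → 0.02526 μm/a
  chloride contribution → 0.1798 μm/a
  ⇒ r_corr(copper) = 0.205 μm/a
Convert to mass loss: 0.205 μm/a × 8.96 g/cm³ = 1.837 g·m⁻²·a⁻¹

r_corr = 1.84 g·m⁻²·a⁻¹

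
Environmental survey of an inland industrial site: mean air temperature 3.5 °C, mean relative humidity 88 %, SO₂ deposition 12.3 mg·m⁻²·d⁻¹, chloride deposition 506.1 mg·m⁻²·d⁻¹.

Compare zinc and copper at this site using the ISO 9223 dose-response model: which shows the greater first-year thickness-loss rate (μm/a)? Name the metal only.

zinc: T≤10 °C ⇒ hinge +0.038·(3.5−10) = -0.2470
  Pd branch = 0.0129·Pd^0.44·e^(0.046·RH+f) = 1.741 μm/a
  Cl⁻ term: 0.0175·506.1^0.57·exp(0.008·88+0.085·3.5) = 1.657
  r_corr = 1.741 + 1.657 = 3.399 μm/a
copper: T≤10 °C ⇒ hinge +0.126·(3.5−10) = -0.8190
  Pd branch = 0.0053·Pd^0.26·e^(0.059·RH+f) = 0.8069 μm/a
  Cl⁻ term: 0.01025·506.1^0.27·exp(0.036·88+0.049·3.5) = 1.553
  sum: 0.8069 + 1.553 → r_corr = 2.36 μm/a
Ordering by μm/a: zinc (3.4) > copper (2.36)

zinc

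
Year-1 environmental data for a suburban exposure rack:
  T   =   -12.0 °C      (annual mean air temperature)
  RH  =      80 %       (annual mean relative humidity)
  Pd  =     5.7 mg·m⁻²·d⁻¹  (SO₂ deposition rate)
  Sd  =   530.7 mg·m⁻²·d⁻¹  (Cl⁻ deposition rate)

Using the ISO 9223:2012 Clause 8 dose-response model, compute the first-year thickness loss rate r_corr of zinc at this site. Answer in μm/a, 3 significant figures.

r_corr = 0.904 μm/a

zinc: f(T) = +0.038·(T−10) [T≤10 °C] = -0.8360
  Pd branch = 0.0129·Pd^0.44·e^(0.046·RH+f) = 0.4768 μm/a
  Sd branch = 0.0175·Sd^0.57·e^(0.008·RH+0.085·T) = 0.4277 μm/a
  sum: 0.4768 + 0.4277 → r_corr = 0.9045 μm/a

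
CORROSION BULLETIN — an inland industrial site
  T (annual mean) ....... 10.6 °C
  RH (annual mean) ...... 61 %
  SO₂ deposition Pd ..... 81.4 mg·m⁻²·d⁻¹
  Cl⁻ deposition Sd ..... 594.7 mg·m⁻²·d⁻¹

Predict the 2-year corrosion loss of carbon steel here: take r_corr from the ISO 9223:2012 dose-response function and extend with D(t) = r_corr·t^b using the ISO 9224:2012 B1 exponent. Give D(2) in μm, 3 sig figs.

carbon steel: T>10 °C ⇒ hinge -0.054·(10.6−10) = -0.0324
  SO₂ term: 1.77·81.4^0.52·exp(0.02·61-0.0324) = 57.18
  Sd branch = 0.102·Sd^0.62·e^(0.033·RH+0.04·T) = 61.24 μm/a
  r_corr = 57.18 + 61.24 = 118.4 μm/a
Power-law: D(2) = r_corr · 2^0.523
  D(2) = 118.4 × 2^0.523 = 118.4 × 1.437 = 170.2 μm

D(2) = 170 μm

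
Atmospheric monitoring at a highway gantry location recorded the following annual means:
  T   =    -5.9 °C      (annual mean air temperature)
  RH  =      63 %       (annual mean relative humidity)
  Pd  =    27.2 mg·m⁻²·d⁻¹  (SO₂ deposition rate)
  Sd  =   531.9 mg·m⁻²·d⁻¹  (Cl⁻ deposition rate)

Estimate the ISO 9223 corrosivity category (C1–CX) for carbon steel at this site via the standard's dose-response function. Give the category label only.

carbon steel: temperature factor f = +0.150·(-15.9) = -2.3850
  Pd branch = 1.77·Pd^0.52·e^(0.02·RH+f) = 3.202 μm/a
  Cl⁻ term: 0.102·531.9^0.62·exp(0.033·63+0.04·-5.9) = 31.55
  r_corr = 3.202 + 31.55 = 34.75 μm/a
34.8 μm/a falls in (25, 50] for carbon steel → category C3

C3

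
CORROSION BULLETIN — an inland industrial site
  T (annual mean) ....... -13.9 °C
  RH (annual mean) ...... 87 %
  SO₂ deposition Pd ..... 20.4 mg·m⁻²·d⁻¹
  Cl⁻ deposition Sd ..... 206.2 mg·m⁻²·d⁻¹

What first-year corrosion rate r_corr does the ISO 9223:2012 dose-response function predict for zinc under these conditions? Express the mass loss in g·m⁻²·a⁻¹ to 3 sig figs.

r_corr = 9.26 g·m⁻²·a⁻¹

zinc: T≤10 °C ⇒ hinge +0.038·(-13.9−10) = -0.9082
  SO₂ term: 0.0129·20.4^0.44·exp(0.046·87-0.9082) = 1.073
  Cl⁻ term: 0.0175·206.2^0.57·exp(0.008·87+0.085·-13.9) = 0.2246
  sum: 1.073 + 0.2246 → r_corr = 1.297 μm/a
Convert to mass loss: 1.297 μm/a × 7.14 g/cm³ = 9.262 g·m⁻²·a⁻¹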